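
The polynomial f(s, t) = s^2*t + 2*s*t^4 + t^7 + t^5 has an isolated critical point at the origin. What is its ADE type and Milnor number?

Type D6, Milnor number mu = 6.

The Hessian of f at 0 has rank 0. Corank 2; j^3 = s^2*t has shape L^2 M (L != M), so D-series; mu = 6 gives D_6.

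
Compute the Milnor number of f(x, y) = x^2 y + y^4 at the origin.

5

The Hessian of f at 0 has rank 0. Corank 2; j^3 = x^2*y has shape L^2 M (L != M), so D-series; mu = 5 gives D_5.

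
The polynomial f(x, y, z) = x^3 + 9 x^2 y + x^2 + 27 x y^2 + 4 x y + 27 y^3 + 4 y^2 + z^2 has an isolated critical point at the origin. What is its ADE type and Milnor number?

Type A2, Milnor number mu = 2.

The Hessian of f at 0 has rank 2. Corank 1: A-series; mu = 2 gives A_2.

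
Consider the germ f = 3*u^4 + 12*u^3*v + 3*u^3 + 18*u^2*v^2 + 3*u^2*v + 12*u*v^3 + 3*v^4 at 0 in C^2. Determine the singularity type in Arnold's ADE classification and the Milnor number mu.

Type D5, Milnor number mu = 5.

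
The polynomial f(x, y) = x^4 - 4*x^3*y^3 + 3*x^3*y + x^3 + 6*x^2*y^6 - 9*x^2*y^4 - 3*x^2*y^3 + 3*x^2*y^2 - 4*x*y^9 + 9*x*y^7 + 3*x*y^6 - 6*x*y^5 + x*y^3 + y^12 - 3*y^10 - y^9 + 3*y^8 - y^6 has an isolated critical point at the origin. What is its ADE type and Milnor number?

Type E_{7}, Milnor number mu = 7.

The Hessian of f at 0 has rank 0. Corank 2; j^3 = x^3 is a perfect cube, so E-series; the 4-jet and mu = 7 give E_7.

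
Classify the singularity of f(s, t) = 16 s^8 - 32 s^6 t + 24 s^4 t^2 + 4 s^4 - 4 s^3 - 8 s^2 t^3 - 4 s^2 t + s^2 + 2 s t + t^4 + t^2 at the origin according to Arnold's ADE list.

The Hessian of f at 0 has rank 1. Corank 1: A-series; mu = 3 gives A_3.

A_3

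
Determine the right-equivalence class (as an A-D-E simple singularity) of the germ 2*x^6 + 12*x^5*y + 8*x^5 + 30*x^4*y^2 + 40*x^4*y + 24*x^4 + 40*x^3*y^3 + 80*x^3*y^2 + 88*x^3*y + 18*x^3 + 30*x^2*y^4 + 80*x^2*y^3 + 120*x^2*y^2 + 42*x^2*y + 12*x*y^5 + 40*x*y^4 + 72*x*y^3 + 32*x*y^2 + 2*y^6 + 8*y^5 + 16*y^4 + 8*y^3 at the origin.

D7

The Hessian of f at 0 has rank 0. Corank 2; j^3 = 2*(x + y)*(3*x + 2*y)^2 has shape L^2 M (L != M), so D-series; mu = 7 gives D_7.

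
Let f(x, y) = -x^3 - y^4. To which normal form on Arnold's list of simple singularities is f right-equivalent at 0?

E_6

The Hessian of f at 0 is [[0, 0], [0, 0]] with rank 0, so corank 2. A Groebner basis of the Jacobian ideal J(f) in C{x,y} is {y^3, x^2}; counting standard monomials gives mu = 6. Corank 2; j^3 = -x^3 is a perfect cube, so E-series; the 4-jet and mu = 6 give E_6.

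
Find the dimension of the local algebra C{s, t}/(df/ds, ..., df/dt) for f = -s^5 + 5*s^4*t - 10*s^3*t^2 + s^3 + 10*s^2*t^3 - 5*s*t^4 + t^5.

8

The Hessian of f at 0 has rank 0. Corank 2; j^3 = s^3 is a perfect cube, so E-series; the 5-jet and mu = 8 give E_8.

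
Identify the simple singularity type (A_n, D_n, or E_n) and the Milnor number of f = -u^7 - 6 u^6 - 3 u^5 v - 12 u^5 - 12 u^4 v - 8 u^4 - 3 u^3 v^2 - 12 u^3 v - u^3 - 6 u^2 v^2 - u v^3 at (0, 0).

The Hessian of f at 0 has rank 0. Corank 2; j^3 = -u^3 is a perfect cube, so E-series; the 4-jet and mu = 7 give E_7.

Type E_7, Milnor number mu = 7.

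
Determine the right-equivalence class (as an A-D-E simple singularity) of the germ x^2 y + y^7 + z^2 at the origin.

D_{8}

The Hessian of f at 0 is [[0, 0, 0], [0, 0, 0], [0, 0, 2]] with rank 1, so corank 2. A Groebner basis of the Jacobian ideal J(f) in C{x,y,z} is {x^2/7 + y^6, x^3, x*y, z}; counting standard monomials gives mu = 8. Corank 2; j^3 = x^2*y has shape L^2 M (L != M), so D-series; mu = 8 gives D_8.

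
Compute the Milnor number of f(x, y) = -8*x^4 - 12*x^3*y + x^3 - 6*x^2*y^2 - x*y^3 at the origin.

7

The Hessian of f at 0 is [[0, 0], [0, 0]] with rank 0, so corank 2. A Groebner basis of the Jacobian ideal J(f) in C{x,y} is {3*x^2/4 + y^4 - y^3/4, x^3, x^2*y + x^2/4 - y^3/12, -x^2 + x*y^2 + y^3/3}; counting standard monomials gives mu = 7. Corank 2; j^3 = x^3 is a perfect cube, so E-series; the 4-jet and mu = 7 give E_7.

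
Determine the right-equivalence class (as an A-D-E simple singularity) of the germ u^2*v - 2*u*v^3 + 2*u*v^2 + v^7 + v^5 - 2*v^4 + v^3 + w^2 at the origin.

D_{8}

The Hessian of f at 0 has rank 1. Corank 2; j^3 = v*(u + v)^2 has shape L^2 M (L != M), so D-series; mu = 8 gives D_8.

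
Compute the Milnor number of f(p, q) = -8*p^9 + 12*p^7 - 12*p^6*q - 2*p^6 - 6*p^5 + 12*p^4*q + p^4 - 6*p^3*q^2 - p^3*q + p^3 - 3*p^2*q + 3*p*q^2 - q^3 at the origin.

7

The Hessian of f at 0 has rank 0. Corank 2; j^3 = (p - q)^3 is a perfect cube, so E-series; the 4-jet and mu = 7 give E_7.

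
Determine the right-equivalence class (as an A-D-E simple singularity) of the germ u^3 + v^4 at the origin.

E_6

The Hessian of f at 0 is [[0, 0], [0, 0]] with rank 0, so corank 2. A Groebner basis of the Jacobian ideal J(f) in C{u,v} is {v^3, u^2}; counting standard monomials gives mu = 6. Corank 2; j^3 = u^3 is a perfect cube, so E-series; the 4-jet and mu = 6 give E_6.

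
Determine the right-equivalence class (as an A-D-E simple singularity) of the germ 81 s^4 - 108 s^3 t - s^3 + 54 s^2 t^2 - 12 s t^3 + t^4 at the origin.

E_6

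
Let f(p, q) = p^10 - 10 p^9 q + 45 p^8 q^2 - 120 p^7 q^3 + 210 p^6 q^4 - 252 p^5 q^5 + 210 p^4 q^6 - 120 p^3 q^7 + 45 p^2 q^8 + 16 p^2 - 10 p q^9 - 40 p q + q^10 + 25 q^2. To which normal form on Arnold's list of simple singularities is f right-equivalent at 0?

The Hessian of f at 0 is [[32, -40], [-40, 50]] with rank 1, so corank 1. A Groebner basis of the Jacobian ideal J(f) in C{p,q} is {q^9, p - 5*q/4}; counting standard monomials gives mu = 9. Corank 1: A-series; mu = 9 gives A_9.

A_9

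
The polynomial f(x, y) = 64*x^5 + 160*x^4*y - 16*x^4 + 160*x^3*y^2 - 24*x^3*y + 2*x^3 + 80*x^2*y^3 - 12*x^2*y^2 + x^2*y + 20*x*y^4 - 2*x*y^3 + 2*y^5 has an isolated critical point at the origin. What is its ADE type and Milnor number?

Type D6, Milnor number mu = 6.

The Hessian of f at 0 is [[0, 0], [0, 0]] with rank 0, so corank 2. A Groebner basis of the Jacobian ideal J(f) in C{x,y} is {x^3, x^2*y, x^2/4 + x*y^2, -7*x^2/2 - x*y + y^3}; counting standard monomials gives mu = 6. Corank 2; j^3 = x^2*(2*x + y) has shape L^2 M (L != M), so D-series; mu = 6 gives D_6.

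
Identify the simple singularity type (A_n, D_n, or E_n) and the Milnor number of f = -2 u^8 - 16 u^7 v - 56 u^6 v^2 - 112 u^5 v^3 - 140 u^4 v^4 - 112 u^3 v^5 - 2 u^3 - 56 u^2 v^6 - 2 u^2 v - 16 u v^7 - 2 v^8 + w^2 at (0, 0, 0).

Type D9, Milnor number mu = 9.

The Hessian of f at 0 has rank 1. Corank 2; j^3 = -2*u^2*(u + v) has shape L^2 M (L != M), so D-series; mu = 9 gives D_9.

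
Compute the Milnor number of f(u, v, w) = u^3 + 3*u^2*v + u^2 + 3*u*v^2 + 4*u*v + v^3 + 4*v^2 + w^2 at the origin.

The Hessian of f at 0 has rank 2. Corank 1: A-series; mu = 2 gives A_2.

2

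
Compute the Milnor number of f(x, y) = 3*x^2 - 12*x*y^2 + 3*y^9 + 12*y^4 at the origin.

The Hessian of f at 0 has rank 1. Corank 1: A-series; mu = 8 gives A_8.

8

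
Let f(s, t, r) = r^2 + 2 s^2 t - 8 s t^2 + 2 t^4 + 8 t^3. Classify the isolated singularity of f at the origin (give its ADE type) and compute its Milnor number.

The Hessian of f at 0 is [[0, 0, 0], [0, 0, 0], [0, 0, 2]] with rank 1, so corank 2. A Groebner basis of the Jacobian ideal J(f) in C{s,t,r} is {s^3 + 2*s^2 - 8*t^2, s^2/4 + t^3 - t^2, s*t - 2*t^2, r}; counting standard monomials gives mu = 5. Corank 2; j^3 = 2*t*(s - 2*t)^2 has shape L^2 M (L != M), so D-series; mu = 5 gives D_5.

Type D5, Milnor number mu = 5.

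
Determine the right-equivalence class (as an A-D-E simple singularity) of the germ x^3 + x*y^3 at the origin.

The Hessian of f at 0 is [[0, 0], [0, 0]] with rank 0, so corank 2. A Groebner basis of the Jacobian ideal J(f) in C{x,y} is {x^3, x*y^2, 3*x^2 + y^3}; counting standard monomials gives mu = 7. Corank 2; j^3 = x^3 is a perfect cube, so E-series; the 4-jet and mu = 7 give E_7.

E_{7}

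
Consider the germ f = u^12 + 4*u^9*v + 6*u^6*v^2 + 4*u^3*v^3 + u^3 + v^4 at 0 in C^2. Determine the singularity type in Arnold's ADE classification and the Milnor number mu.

Type E6, Milnor number mu = 6.

The Hessian of f at 0 is [[0, 0], [0, 0]] with rank 0, so corank 2. A Groebner basis of the Jacobian ideal J(f) in C{u,v} is {v^3, u^2}; counting standard monomials gives mu = 6. Corank 2; j^3 = u^3 is a perfect cube, so E-series; the 4-jet and mu = 6 give E_6.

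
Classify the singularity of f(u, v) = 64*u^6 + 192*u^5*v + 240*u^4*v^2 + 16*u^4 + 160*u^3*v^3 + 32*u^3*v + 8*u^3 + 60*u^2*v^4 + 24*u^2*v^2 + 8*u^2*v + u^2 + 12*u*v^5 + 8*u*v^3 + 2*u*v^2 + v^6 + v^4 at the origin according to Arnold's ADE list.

A_5

The Hessian of f at 0 has rank 1. Corank 1: A-series; mu = 5 gives A_5.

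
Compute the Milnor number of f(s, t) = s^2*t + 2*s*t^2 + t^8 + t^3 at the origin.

9

The Hessian of f at 0 is [[0, 0], [0, 0]] with rank 0, so corank 2. A Groebner basis of the Jacobian ideal J(f) in C{s,t} is {s^2/8 + t^7 - t^2/8, s^3 + t^3, s*t + t^2}; counting standard monomials gives mu = 9. Corank 2; j^3 = t*(s + t)^2 has shape L^2 M (L != M), so D-series; mu = 9 gives D_9.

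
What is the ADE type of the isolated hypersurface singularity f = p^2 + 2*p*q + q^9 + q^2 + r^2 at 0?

A8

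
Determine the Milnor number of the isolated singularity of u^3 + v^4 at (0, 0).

The Hessian of f at 0 has rank 0. Corank 2; j^3 = u^3 is a perfect cube, so E-series; the 4-jet and mu = 6 give E_6.

6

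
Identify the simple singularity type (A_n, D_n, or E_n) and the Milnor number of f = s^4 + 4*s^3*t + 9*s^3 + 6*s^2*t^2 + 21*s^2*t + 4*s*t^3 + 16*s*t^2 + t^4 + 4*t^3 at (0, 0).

The Hessian of f at 0 has rank 0. Corank 2; j^3 = (s + t)*(3*s + 2*t)^2 has shape L^2 M (L != M), so D-series; mu = 5 gives D_5.

Type D5, Milnor number mu = 5.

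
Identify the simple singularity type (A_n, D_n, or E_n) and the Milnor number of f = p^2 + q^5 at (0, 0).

Type A_{4}, Milnor number mu = 4.

The Hessian of f at 0 has rank 1. Corank 1: A-series; mu = 4 gives A_4.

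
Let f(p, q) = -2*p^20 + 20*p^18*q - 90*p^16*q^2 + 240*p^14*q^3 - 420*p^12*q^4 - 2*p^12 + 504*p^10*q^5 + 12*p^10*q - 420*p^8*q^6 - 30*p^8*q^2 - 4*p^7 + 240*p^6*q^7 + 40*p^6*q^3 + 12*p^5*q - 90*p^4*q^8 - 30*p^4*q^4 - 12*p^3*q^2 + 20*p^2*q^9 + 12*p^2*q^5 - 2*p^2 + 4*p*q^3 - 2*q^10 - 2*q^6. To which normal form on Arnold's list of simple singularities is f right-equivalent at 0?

A_9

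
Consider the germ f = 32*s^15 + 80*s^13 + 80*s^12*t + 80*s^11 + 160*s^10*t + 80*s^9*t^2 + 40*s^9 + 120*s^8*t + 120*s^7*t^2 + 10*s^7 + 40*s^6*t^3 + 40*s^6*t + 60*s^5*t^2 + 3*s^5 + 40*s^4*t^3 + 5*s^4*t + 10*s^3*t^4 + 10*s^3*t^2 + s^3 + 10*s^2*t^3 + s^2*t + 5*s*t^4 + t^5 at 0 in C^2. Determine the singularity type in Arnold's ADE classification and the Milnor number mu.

Type D_6, Milnor number mu = 6.

The Hessian of f at 0 has rank 0. Corank 2; j^3 = s^2*(s + t) has shape L^2 M (L != M), so D-series; mu = 6 gives D_6.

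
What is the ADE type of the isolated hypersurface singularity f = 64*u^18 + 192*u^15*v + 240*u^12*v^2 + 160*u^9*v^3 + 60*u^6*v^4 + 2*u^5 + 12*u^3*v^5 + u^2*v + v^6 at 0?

D7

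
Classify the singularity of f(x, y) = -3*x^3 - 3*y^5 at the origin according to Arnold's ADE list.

The Hessian of f at 0 has rank 0. Corank 2; j^3 = -3*x^3 is a perfect cube, so E-series; the 5-jet and mu = 8 give E_8.

E8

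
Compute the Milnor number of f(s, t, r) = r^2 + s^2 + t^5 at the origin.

4

The Hessian of f at 0 has rank 2. Corank 1: A-series; mu = 4 gives A_4.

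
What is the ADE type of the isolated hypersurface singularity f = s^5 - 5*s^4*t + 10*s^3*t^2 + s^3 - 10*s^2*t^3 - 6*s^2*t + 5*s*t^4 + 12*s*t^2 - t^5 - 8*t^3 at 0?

E_{8}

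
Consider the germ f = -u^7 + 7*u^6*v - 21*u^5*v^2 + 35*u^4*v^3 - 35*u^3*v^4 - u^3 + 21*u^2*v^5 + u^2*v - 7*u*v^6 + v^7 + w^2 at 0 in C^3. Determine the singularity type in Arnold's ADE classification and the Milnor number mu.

Type D_8, Milnor number mu = 8.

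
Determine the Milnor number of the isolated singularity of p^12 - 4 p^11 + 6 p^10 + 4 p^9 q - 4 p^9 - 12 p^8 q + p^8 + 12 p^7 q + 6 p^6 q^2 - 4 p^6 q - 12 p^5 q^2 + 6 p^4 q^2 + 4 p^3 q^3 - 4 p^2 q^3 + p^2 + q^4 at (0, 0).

The Hessian of f at 0 is [[2, 0], [0, 0]] with rank 1, so corank 1. A Groebner basis of the Jacobian ideal J(f) in C{p,q} is {q^3, p}; counting standard monomials gives mu = 3. Corank 1: A-series; mu = 3 gives A_3.

3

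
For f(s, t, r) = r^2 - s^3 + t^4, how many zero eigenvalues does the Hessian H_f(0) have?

2

The Hessian at 0 is [[0, 0, 0], [0, 0, 0], [0, 0, 2]] of rank 1; hence corank 2.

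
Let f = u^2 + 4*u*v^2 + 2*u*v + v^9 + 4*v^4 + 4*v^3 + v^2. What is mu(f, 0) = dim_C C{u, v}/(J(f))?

8

The Hessian of f at 0 is [[2, 2], [2, 2]] with rank 1, so corank 1. A Groebner basis of the Jacobian ideal J(f) in C{u,v} is {u^4 + 4*u^3*v - 3*u^3 - 5*u^2*v + 5*u^2/4 + 3*u*v/2 - u/8 - v/8, u/2 + v^2 + v/2}; counting standard monomials gives mu = 8. Corank 1: A-series; mu = 8 gives A_8.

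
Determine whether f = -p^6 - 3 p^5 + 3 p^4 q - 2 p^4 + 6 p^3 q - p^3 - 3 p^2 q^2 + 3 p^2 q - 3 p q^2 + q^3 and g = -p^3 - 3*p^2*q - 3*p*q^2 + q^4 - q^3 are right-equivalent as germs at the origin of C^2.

The Hessian of f at 0 has rank 0. Corank 2; j^3 = -(p - q)^3 is a perfect cube, so E-series; the 4-jet and mu = 6 give E_6. The Hessian of g at 0 has rank 0. Corank 2; j^3 = -(p + q)^3 is a perfect cube, so E-series; the 4-jet and mu = 6 give E_6. Both have type E_6, hence right-equivalent.

Yes.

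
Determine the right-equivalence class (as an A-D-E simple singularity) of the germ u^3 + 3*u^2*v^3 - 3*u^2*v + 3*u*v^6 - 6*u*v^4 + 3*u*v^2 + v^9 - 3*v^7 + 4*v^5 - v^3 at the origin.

The Hessian of f at 0 has rank 0. Corank 2; j^3 = (u - v)^3 is a perfect cube, so E-series; the 5-jet and mu = 8 give E_8.

E8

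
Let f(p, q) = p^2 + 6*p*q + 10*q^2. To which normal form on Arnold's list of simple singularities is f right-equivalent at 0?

The Hessian of f at 0 has rank 2. Corank 0: nondegenerate Morse point, so A_1.

A_{1}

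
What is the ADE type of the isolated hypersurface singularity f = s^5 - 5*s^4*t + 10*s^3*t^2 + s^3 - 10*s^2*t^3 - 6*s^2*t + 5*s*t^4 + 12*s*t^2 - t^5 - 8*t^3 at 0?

The Hessian of f at 0 has rank 0. Corank 2; j^3 = (s - 2*t)^3 is a perfect cube, so E-series; the 5-jet and mu = 8 give E_8.

E8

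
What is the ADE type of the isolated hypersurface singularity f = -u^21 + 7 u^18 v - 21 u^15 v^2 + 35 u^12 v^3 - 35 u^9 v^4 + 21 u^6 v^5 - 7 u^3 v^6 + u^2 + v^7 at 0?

A6

The Hessian of f at 0 has rank 1. Corank 1: A-series; mu = 6 gives A_6.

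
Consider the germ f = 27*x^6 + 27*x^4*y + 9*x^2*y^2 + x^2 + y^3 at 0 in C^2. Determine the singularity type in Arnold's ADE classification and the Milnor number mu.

The Hessian of f at 0 is [[2, 0], [0, 0]] with rank 1, so corank 1. A Groebner basis of the Jacobian ideal J(f) in C{x,y} is {y^2, x}; counting standard monomials gives mu = 2. Corank 1: A-series; mu = 2 gives A_2.

Type A2, Milnor number mu = 2.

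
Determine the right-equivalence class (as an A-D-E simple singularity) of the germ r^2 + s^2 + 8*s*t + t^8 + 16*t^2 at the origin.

The Hessian of f at 0 has rank 2. Corank 1: A-series; mu = 7 gives A_7.

A_7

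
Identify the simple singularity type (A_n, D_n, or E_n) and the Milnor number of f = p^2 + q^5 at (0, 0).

Type A_4, Milnor number mu = 4.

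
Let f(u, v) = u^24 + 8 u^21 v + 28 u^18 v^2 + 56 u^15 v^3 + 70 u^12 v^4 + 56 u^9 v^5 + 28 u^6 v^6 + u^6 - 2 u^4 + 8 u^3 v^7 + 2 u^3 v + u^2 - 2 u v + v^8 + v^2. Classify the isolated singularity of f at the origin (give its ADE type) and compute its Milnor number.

Type A_7, Milnor number mu = 7.

The Hessian of f at 0 is [[2, -2], [-2, 2]] with rank 1, so corank 1. A Groebner basis of the Jacobian ideal J(f) in C{u,v} is {3*u^2 - 7*u*v + v^4 + 4*v^2, u^3 - u + v, u^2*v - 2*u/3 - v^3/3 + 2*v/3, u*v^2 - u/3 - 2*v^3/3 + v/3}; counting standard monomials gives mu = 7. Corank 1: A-series; mu = 7 gives A_7.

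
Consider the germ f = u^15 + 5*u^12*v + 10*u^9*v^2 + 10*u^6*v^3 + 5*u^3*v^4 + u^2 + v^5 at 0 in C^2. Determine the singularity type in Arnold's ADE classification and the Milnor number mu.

Type A4, Milnor number mu = 4.

The Hessian of f at 0 is [[2, 0], [0, 0]] with rank 1, so corank 1. A Groebner basis of the Jacobian ideal J(f) in C{u,v} is {v^4, u}; counting standard monomials gives mu = 4. Corank 1: A-series; mu = 4 gives A_4.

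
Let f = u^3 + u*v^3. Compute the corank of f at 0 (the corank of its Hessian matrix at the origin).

2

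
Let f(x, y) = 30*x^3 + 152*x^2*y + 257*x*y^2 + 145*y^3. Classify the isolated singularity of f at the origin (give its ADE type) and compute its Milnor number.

Type D_4, Milnor number mu = 4.

The Hessian of f at 0 is [[0, 0], [0, 0]] with rank 0, so corank 2. A Groebner basis of the Jacobian ideal J(f) in C{x,y} is {y^3, x^2 - 71*y^2/26, x*y + 43*y^2/26}; counting standard monomials gives mu = 4. Corank 2; j^3 = (3*x + 5*y)*(10*x^2 + 34*x*y + 29*y^2) splits into three distinct lines over C (the quadratic factor has nonzero discriminant), so D_4.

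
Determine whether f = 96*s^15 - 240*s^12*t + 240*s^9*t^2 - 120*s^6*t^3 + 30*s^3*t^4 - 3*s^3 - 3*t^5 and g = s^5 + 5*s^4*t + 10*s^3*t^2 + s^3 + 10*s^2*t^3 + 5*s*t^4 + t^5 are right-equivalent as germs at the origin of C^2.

The Hessian of f at 0 has rank 0. Corank 2; j^3 = -3*s^3 is a perfect cube, so E-series; the 5-jet and mu = 8 give E_8. The Hessian of g at 0 has rank 0. Corank 2; j^3 = s^3 is a perfect cube, so E-series; the 5-jet and mu = 8 give E_8. Both have type E_8, hence right-equivalent.

Yes.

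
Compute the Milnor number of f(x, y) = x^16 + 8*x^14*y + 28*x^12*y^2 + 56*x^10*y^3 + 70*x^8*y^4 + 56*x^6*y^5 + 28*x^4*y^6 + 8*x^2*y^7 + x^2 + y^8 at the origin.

The Hessian of f at 0 has rank 1. Corank 1: A-series; mu = 7 gives A_7.

7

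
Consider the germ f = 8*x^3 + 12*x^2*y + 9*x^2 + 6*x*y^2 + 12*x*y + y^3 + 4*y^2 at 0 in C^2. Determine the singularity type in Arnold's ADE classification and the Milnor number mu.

The Hessian of f at 0 has rank 1. Corank 1: A-series; mu = 2 gives A_2.

Type A_2, Milnor number mu = 2.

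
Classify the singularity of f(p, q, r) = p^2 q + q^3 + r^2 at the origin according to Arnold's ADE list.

The Hessian of f at 0 is [[0, 0, 0], [0, 0, 0], [0, 0, 2]] with rank 1, so corank 2. A Groebner basis of the Jacobian ideal J(f) in C{p,q,r} is {q^3, p^2 + 3*q^2, p*q, r}; counting standard monomials gives mu = 4. Corank 2; j^3 = q*(p^2 + q^2) splits into three distinct lines over C (the quadratic factor has nonzero discriminant), so D_4.

D_{4}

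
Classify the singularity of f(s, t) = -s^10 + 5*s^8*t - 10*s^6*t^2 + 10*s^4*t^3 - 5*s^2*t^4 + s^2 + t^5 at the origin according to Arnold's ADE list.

The Hessian of f at 0 has rank 1. Corank 1: A-series; mu = 4 gives A_4.

A_{4}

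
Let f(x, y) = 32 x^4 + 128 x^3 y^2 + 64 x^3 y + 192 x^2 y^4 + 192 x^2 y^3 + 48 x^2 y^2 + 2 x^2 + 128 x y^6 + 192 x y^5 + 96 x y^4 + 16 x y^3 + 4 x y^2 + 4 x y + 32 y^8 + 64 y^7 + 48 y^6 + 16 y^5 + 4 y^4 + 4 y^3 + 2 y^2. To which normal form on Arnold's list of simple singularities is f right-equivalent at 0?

A_3

The Hessian of f at 0 has rank 1. Corank 1: A-series; mu = 3 gives A_3.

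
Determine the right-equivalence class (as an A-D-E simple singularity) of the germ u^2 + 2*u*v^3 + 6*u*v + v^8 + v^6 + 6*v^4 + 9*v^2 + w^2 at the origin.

A_{7}

The Hessian of f at 0 has rank 2. Corank 1: A-series; mu = 7 gives A_7.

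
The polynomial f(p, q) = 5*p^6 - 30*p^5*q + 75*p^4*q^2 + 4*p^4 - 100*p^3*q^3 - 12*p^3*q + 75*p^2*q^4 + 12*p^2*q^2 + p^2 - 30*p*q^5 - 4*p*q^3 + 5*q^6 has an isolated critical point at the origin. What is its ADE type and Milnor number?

The Hessian of f at 0 has rank 1. Corank 1: A-series; mu = 5 gives A_5.

Type A_5, Milnor number mu = 5.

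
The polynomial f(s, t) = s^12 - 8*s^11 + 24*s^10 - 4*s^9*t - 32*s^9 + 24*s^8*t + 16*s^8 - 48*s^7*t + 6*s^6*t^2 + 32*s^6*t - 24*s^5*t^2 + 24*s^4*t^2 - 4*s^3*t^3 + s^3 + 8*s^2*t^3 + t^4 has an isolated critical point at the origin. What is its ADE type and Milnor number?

The Hessian of f at 0 has rank 0. Corank 2; j^3 = s^3 is a perfect cube, so E-series; the 4-jet and mu = 6 give E_6.

Type E6, Milnor number mu = 6.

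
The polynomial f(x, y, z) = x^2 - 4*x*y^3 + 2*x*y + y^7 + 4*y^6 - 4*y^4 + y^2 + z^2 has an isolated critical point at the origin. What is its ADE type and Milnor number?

Type A_6, Milnor number mu = 6.

The Hessian of f at 0 has rank 2. Corank 1: A-series; mu = 6 gives A_6.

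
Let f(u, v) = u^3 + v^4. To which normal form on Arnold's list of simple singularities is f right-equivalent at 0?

E_6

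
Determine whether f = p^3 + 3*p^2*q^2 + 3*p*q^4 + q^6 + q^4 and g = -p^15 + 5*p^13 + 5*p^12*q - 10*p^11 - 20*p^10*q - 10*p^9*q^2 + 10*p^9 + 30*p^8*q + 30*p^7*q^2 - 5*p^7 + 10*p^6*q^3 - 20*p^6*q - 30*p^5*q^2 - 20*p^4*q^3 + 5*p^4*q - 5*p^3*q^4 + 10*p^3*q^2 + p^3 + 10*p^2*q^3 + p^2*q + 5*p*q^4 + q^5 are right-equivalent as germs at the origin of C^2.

No.

The Hessian of f at 0 has rank 0. Corank 2; j^3 = p^3 is a perfect cube, so E-series; the 4-jet and mu = 6 give E_6. The Hessian of g at 0 has rank 0. Corank 2; j^3 = p^2*(p + q) has shape L^2 M (L != M), so D-series; mu = 6 gives D_6. f is E_6 but g is D_6, hence not right-equivalent.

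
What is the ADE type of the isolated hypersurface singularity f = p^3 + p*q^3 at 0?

E_{7}

The Hessian of f at 0 is [[0, 0], [0, 0]] with rank 0, so corank 2. A Groebner basis of the Jacobian ideal J(f) in C{p,q} is {p^3, p*q^2, 3*p^2 + q^3}; counting standard monomials gives mu = 7. Corank 2; j^3 = p^3 is a perfect cube, so E-series; the 4-jet and mu = 7 give E_7.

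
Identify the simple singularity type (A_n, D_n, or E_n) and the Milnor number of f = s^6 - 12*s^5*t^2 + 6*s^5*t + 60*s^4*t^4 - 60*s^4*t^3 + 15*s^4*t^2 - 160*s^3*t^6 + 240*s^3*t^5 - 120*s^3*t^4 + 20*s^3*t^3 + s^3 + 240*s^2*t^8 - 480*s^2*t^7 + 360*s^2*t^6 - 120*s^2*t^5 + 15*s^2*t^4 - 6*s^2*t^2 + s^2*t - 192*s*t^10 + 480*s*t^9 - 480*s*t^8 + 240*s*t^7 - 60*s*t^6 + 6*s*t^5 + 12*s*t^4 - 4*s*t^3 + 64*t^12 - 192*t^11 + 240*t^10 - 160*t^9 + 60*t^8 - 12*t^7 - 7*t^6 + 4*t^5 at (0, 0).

The Hessian of f at 0 has rank 0. Corank 2; j^3 = s^2*(s + t) has shape L^2 M (L != M), so D-series; mu = 7 gives D_7.

Type D7, Milnor number mu = 7.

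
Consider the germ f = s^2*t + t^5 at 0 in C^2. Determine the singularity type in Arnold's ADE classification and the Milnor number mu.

Type D_6, Milnor number mu = 6.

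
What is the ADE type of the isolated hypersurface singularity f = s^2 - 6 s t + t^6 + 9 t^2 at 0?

The Hessian of f at 0 has rank 1. Corank 1: A-series; mu = 5 gives A_5.

A_{5}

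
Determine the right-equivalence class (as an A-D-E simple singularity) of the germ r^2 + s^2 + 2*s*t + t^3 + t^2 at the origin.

A2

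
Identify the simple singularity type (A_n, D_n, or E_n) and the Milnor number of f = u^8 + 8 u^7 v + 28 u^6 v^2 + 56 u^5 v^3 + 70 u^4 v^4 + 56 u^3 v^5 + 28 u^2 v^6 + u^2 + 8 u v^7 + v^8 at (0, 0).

Type A_{7}, Milnor number mu = 7.

The Hessian of f at 0 has rank 1. Corank 1: A-series; mu = 7 gives A_7.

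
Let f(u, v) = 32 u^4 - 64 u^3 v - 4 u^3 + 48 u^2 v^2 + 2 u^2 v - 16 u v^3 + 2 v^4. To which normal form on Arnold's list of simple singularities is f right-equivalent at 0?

The Hessian of f at 0 has rank 0. Corank 2; j^3 = -2*u^2*(2*u - v) has shape L^2 M (L != M), so D-series; mu = 5 gives D_5.

D5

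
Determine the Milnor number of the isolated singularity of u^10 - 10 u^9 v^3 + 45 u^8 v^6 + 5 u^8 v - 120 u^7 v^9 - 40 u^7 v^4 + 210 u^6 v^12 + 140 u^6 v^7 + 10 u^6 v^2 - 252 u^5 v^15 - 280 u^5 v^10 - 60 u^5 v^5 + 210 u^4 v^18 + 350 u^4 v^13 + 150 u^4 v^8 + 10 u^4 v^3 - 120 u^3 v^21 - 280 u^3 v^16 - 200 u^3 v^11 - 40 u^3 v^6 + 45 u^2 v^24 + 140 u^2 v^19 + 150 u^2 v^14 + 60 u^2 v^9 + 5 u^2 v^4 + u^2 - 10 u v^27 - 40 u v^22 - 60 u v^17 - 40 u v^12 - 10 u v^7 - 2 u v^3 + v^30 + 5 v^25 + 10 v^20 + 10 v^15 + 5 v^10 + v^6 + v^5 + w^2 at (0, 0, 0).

4

The Hessian of f at 0 is [[2, 0, 0], [0, 0, 0], [0, 0, 2]] with rank 2, so corank 1. A Groebner basis of the Jacobian ideal J(f) in C{u,v,w} is {-u + v^3, u^2, u*v, w}; counting standard monomials gives mu = 4. Corank 1: A-series; mu = 4 gives A_4.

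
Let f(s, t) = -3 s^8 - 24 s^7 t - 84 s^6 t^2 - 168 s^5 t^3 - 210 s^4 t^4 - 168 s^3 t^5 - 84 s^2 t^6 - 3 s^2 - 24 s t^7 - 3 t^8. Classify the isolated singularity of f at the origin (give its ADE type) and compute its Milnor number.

Type A7, Milnor number mu = 7.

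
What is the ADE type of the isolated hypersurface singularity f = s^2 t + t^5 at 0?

D_6

The Hessian of f at 0 has rank 0. Corank 2; j^3 = s^2*t has shape L^2 M (L != M), so D-series; mu = 6 gives D_6.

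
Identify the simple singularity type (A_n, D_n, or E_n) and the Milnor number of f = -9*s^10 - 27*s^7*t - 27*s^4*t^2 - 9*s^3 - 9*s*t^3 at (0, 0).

Type E_{7}, Milnor number mu = 7.

The Hessian of f at 0 is [[0, 0], [0, 0]] with rank 0, so corank 2. A Groebner basis of the Jacobian ideal J(f) in C{s,t} is {s^3, s*t^2, 3*s^2 + t^3}; counting standard monomials gives mu = 7. Corank 2; j^3 = -9*s^3 is a perfect cube, so E-series; the 4-jet and mu = 7 give E_7.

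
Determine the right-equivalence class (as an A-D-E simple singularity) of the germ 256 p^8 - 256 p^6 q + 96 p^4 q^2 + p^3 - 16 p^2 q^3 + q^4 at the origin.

E_6

The Hessian of f at 0 has rank 0. Corank 2; j^3 = p^3 is a perfect cube, so E-series; the 4-jet and mu = 6 give E_6.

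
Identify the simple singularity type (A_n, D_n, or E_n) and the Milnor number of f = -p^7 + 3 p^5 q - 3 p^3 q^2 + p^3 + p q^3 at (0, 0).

Type E_{7}, Milnor number mu = 7.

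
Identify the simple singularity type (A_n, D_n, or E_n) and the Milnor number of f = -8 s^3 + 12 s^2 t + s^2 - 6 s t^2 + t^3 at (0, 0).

Type A_{2}, Milnor number mu = 2.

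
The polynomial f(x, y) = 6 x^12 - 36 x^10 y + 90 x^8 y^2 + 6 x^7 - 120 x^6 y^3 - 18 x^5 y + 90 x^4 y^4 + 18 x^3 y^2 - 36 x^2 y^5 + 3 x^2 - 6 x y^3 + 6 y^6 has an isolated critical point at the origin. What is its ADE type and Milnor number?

The Hessian of f at 0 is [[6, 0], [0, 0]] with rank 1, so corank 1. A Groebner basis of the Jacobian ideal J(f) in C{x,y} is {x*y^2, -x + y^3, x^2}; counting standard monomials gives mu = 5. Corank 1: A-series; mu = 5 gives A_5.

Type A_{5}, Milnor number mu = 5.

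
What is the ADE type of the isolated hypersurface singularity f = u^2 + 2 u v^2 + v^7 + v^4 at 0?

The Hessian of f at 0 has rank 1. Corank 1: A-series; mu = 6 gives A_6.

A_{6}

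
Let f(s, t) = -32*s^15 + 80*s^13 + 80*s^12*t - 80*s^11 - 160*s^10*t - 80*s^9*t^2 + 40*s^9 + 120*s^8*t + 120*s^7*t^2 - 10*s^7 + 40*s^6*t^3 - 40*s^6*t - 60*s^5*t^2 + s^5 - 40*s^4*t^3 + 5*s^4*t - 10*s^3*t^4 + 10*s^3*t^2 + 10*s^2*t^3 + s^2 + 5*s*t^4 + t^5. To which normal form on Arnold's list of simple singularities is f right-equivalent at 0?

The Hessian of f at 0 has rank 1. Corank 1: A-series; mu = 4 gives A_4.

A4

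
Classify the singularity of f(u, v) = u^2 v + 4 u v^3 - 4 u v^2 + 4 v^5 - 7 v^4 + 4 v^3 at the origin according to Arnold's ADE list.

D5

The Hessian of f at 0 has rank 0. Corank 2; j^3 = v*(u - 2*v)^2 has shape L^2 M (L != M), so D-series; mu = 5 gives D_5.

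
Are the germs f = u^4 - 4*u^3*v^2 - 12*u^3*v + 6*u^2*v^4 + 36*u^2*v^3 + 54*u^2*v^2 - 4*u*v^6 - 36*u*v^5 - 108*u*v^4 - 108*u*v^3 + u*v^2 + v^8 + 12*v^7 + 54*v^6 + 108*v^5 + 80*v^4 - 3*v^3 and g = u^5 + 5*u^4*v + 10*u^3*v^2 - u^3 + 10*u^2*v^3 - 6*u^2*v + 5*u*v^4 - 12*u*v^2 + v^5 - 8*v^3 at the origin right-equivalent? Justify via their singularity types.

The Hessian of f at 0 has rank 0. Corank 2; j^3 = v^2*(u - 3*v) has shape L^2 M (L != M), so D-series; mu = 5 gives D_5. The Hessian of g at 0 has rank 0. Corank 2; j^3 = -(u + 2*v)^3 is a perfect cube, so E-series; the 5-jet and mu = 8 give E_8. f is D_5 but g is E_8, hence not right-equivalent.

No.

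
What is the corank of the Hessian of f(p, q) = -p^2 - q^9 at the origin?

Hessian at 0 has rank 1.

1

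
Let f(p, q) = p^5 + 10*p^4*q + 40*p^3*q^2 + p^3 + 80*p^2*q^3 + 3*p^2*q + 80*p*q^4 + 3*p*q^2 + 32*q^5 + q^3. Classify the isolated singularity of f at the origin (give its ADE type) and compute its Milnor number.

Type E8, Milnor number mu = 8.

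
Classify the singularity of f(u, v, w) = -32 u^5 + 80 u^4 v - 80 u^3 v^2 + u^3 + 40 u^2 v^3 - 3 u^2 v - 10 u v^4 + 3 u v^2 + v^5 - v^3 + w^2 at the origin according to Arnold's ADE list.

The Hessian of f at 0 is [[0, 0, 0], [0, 0, 0], [0, 0, 2]] with rank 1, so corank 2. A Groebner basis of the Jacobian ideal J(f) in C{u,v,w} is {v^5, u*v^3 - 7*v^4/8, u^2 - 2*u*v + v^2, w}; counting standard monomials gives mu = 8. Corank 2; j^3 = (u - v)^3 is a perfect cube, so E-series; the 5-jet and mu = 8 give E_8.

E_{8}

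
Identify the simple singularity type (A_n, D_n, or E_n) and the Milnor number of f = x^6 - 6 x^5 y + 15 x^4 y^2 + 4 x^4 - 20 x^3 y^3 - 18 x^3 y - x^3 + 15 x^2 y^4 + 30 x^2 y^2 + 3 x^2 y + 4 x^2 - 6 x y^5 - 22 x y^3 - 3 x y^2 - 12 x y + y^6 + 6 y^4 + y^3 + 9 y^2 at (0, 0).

The Hessian of f at 0 has rank 1. Corank 1: A-series; mu = 2 gives A_2.

Type A_{2}, Milnor number mu = 2.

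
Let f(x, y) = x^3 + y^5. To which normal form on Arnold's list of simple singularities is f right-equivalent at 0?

The Hessian of f at 0 is [[0, 0], [0, 0]] with rank 0, so corank 2. A Groebner basis of the Jacobian ideal J(f) in C{x,y} is {y^4, x^2}; counting standard monomials gives mu = 8. Corank 2; j^3 = x^3 is a perfect cube, so E-series; the 5-jet and mu = 8 give E_8.

E_{8}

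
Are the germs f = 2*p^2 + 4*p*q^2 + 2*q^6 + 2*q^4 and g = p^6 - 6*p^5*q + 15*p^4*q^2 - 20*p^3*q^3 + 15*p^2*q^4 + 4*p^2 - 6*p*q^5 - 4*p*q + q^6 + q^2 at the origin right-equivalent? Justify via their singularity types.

Yes.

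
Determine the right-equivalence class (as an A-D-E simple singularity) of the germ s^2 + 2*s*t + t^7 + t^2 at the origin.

A_6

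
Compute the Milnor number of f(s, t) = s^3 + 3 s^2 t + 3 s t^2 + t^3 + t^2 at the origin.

The Hessian of f at 0 is [[0, 0], [0, 2]] with rank 1, so corank 1. A Groebner basis of the Jacobian ideal J(f) in C{s,t} is {s^2, t}; counting standard monomials gives mu = 2. Corank 1: A-series; mu = 2 gives A_2.

2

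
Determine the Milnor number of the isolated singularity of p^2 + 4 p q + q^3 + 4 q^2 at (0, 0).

The Hessian of f at 0 has rank 1. Corank 1: A-series; mu = 2 gives A_2.

2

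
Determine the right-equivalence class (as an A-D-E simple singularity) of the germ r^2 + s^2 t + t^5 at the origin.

D_{6}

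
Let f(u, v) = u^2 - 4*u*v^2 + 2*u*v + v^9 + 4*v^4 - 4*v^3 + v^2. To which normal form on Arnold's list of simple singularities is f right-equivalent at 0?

A8

The Hessian of f at 0 has rank 1. Corank 1: A-series; mu = 8 gives A_8.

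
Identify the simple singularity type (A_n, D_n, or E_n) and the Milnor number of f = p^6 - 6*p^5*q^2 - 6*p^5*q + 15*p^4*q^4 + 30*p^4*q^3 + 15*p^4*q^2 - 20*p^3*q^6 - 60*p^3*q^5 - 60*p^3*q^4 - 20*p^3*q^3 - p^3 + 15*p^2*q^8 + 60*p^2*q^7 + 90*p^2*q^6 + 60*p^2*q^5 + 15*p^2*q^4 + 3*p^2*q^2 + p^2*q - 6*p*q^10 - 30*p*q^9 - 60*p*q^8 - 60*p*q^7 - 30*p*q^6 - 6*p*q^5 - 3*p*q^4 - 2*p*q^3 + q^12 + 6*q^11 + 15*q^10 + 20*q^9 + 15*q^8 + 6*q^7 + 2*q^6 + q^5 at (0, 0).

Type D_7, Milnor number mu = 7.

The Hessian of f at 0 is [[0, 0], [0, 0]] with rank 0, so corank 2. A Groebner basis of the Jacobian ideal J(f) in C{p,q} is {-p^2 + p*q + q^4 - q^3, p^3, p^2*q + p*q/6 - q^3/6, -p^2 + p*q^2 + p*q - q^3}; counting standard monomials gives mu = 7. Corank 2; j^3 = -p^2*(p - q) has shape L^2 M (L != M), so D-series; mu = 7 gives D_7.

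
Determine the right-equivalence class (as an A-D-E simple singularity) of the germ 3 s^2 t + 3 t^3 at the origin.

D4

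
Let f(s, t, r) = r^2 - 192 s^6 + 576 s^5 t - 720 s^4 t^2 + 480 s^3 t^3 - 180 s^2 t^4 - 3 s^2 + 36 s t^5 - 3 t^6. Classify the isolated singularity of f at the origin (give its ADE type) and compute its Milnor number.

Type A5, Milnor number mu = 5.

The Hessian of f at 0 has rank 2. Corank 1: A-series; mu = 5 gives A_5.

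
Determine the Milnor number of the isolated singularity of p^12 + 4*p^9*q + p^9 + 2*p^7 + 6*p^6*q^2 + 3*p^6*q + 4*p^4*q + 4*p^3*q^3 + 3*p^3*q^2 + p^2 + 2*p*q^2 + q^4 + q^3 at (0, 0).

The Hessian of f at 0 is [[2, 0], [0, 0]] with rank 1, so corank 1. A Groebner basis of the Jacobian ideal J(f) in C{p,q} is {q^2, p}; counting standard monomials gives mu = 2. Corank 1: A-series; mu = 2 gives A_2.

2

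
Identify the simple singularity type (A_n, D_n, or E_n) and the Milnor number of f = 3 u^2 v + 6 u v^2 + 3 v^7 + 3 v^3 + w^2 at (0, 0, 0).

Type D_8, Milnor number mu = 8.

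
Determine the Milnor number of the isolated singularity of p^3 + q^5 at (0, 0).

8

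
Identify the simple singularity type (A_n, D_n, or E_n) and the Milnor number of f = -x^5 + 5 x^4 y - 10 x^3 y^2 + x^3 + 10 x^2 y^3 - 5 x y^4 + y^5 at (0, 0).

Type E_8, Milnor number mu = 8.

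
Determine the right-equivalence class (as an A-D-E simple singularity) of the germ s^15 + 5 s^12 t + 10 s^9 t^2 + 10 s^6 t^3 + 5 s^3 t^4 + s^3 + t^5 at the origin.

E_{8}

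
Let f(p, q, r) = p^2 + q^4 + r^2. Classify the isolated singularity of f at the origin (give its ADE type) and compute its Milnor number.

Type A_{3}, Milnor number mu = 3.

The Hessian of f at 0 is [[2, 0, 0], [0, 0, 0], [0, 0, 2]] with rank 2, so corank 1. A Groebner basis of the Jacobian ideal J(f) in C{p,q,r} is {q^3, p, r}; counting standard monomials gives mu = 3. Corank 1: A-series; mu = 3 gives A_3.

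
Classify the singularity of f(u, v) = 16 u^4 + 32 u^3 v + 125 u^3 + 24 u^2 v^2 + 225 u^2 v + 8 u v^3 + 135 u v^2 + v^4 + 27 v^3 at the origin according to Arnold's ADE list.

E_6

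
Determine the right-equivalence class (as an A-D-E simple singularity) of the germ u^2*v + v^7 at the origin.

D_8

The Hessian of f at 0 is [[0, 0], [0, 0]] with rank 0, so corank 2. A Groebner basis of the Jacobian ideal J(f) in C{u,v} is {u^2/7 + v^6, u^3, u*v}; counting standard monomials gives mu = 8. Corank 2; j^3 = u^2*v has shape L^2 M (L != M), so D-series; mu = 8 gives D_8.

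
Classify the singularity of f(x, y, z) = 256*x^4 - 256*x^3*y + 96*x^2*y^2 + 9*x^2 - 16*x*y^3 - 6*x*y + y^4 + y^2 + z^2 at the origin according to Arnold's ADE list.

A3

The Hessian of f at 0 is [[18, -6, 0], [-6, 2, 0], [0, 0, 2]] with rank 2, so corank 1. A Groebner basis of the Jacobian ideal J(f) in C{x,y,z} is {y^3, x - y/3, z}; counting standard monomials gives mu = 3. Corank 1: A-series; mu = 3 gives A_3.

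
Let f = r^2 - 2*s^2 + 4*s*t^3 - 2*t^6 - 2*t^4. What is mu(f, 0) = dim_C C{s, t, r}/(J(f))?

3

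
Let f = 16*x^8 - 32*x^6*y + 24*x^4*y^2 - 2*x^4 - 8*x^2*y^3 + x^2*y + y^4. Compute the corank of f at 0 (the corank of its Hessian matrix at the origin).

2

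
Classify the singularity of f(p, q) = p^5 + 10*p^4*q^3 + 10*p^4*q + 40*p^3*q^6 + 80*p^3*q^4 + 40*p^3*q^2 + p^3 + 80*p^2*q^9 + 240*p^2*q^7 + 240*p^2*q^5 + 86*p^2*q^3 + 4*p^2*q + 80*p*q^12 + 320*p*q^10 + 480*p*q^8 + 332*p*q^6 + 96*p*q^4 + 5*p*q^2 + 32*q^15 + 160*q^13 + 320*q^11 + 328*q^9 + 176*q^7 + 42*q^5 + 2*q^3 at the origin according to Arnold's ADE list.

The Hessian of f at 0 has rank 0. Corank 2; j^3 = (p + q)^2*(p + 2*q) has shape L^2 M (L != M), so D-series; mu = 6 gives D_6.

D6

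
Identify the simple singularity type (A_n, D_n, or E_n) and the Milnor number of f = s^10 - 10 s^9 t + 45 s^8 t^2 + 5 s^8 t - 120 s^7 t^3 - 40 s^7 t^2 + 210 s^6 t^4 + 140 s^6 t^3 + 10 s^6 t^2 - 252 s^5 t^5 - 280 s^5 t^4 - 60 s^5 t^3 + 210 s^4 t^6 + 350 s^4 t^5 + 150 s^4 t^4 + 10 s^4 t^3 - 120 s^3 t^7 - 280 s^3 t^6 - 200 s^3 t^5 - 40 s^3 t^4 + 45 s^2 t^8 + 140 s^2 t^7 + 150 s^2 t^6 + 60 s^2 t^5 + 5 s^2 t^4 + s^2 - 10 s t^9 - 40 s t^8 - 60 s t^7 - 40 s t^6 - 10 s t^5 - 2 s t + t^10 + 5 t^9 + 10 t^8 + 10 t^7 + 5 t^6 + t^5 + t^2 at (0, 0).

Type A4, Milnor number mu = 4.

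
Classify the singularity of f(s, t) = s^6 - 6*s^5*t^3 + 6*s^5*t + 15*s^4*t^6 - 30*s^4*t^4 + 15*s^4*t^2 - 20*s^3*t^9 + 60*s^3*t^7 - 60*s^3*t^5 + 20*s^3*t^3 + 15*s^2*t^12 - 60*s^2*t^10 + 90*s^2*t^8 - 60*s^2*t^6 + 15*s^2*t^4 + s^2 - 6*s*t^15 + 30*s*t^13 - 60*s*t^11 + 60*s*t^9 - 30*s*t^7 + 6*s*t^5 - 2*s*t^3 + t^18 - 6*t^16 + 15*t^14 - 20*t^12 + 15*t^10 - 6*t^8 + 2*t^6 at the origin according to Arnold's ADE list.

The Hessian of f at 0 is [[2, 0], [0, 0]] with rank 1, so corank 1. A Groebner basis of the Jacobian ideal J(f) in C{s,t} is {s*t^2, -s + t^3, s^2}; counting standard monomials gives mu = 5. Corank 1: A-series; mu = 5 gives A_5.

A5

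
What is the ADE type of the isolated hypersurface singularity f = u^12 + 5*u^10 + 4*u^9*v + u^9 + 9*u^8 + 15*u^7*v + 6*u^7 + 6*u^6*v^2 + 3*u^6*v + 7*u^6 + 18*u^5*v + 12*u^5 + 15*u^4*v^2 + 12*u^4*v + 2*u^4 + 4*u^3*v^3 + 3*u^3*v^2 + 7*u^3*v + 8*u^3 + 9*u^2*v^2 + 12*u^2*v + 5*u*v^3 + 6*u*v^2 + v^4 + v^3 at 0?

E7

The Hessian of f at 0 has rank 0. Corank 2; j^3 = (2*u + v)^3 is a perfect cube, so E-series; the 4-jet and mu = 7 give E_7.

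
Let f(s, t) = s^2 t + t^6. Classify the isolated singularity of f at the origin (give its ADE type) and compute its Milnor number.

Type D7, Milnor number mu = 7.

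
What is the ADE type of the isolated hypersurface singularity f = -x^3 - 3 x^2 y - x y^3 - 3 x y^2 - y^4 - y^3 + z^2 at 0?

E_7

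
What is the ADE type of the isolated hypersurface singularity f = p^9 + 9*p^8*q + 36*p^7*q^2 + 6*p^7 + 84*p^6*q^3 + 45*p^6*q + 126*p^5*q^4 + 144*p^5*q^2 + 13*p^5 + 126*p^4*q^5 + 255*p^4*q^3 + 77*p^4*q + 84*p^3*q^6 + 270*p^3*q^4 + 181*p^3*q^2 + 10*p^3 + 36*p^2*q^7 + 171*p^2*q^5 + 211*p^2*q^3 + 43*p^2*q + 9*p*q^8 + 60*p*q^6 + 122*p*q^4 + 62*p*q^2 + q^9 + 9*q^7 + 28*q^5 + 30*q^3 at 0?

D_4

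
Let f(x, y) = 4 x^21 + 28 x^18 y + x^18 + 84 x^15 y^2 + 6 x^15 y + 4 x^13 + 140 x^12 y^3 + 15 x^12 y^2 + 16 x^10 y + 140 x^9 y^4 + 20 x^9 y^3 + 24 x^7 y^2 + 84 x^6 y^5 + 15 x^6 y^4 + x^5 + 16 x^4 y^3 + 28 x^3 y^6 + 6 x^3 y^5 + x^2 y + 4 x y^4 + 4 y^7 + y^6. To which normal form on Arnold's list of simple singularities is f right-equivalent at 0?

D_7

The Hessian of f at 0 has rank 0. Corank 2; j^3 = x^2*y has shape L^2 M (L != M), so D-series; mu = 7 gives D_7.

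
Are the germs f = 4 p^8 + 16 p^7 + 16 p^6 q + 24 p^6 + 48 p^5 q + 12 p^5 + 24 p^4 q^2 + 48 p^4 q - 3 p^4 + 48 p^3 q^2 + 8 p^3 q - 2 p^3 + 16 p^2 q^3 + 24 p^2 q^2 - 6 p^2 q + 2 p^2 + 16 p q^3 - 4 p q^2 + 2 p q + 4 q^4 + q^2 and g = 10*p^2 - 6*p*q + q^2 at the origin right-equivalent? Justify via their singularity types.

Yes.

The Hessian of f at 0 has rank 2. Corank 0: nondegenerate Morse point, so A_1. The Hessian of g at 0 has rank 2. Corank 0: nondegenerate Morse point, so A_1. Both have type A_1, hence right-equivalent.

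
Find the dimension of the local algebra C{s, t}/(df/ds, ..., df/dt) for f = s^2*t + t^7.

8

The Hessian of f at 0 has rank 0. Corank 2; j^3 = s^2*t has shape L^2 M (L != M), so D-series; mu = 8 gives D_8.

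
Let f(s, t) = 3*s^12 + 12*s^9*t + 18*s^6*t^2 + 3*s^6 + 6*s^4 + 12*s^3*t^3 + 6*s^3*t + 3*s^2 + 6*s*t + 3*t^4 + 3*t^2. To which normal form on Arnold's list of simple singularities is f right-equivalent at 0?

A3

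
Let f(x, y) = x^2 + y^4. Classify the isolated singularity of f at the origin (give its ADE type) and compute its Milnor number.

The Hessian of f at 0 has rank 1. Corank 1: A-series; mu = 3 gives A_3.

Type A_3, Milnor number mu = 3.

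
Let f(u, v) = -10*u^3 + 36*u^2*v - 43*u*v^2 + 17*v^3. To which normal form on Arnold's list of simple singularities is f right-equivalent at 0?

D_4

The Hessian of f at 0 is [[0, 0], [0, 0]] with rank 0, so corank 2. A Groebner basis of the Jacobian ideal J(f) in C{u,v} is {v^3, u^2 - 13*v^2/6, u*v - 3*v^2/2}; counting standard monomials gives mu = 4. Corank 2; j^3 = -(u - v)*(10*u^2 - 26*u*v + 17*v^2) splits into three distinct lines over C (the quadratic factor has nonzero discriminant), so D_4.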